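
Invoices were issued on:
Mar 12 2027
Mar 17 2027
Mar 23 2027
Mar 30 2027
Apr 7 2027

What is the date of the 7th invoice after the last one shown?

Jun 30 2027

The spacing grows by 1 each time: 5, 6, 7, 8 days.
Next gap: 9 days. Apr 7 2027 + 9 days = Apr 16 2027.
Next gap: 10 days. Apr 16 2027 + 10 days = Apr 26 2027.
Next gap: 11 days. Apr 26 2027 + 11 days = May 7 2027.
Next gap: 12 days. May 7 2027 + 12 days = May 19 2027.
Next gap: 13 days. May 19 2027 + 13 days = Jun 1 2027.
Next gap: 14 days. Jun 1 2027 + 14 days = Jun 15 2027.
Next gap: 15 days. Jun 15 2027 + 15 days = Jun 30 2027.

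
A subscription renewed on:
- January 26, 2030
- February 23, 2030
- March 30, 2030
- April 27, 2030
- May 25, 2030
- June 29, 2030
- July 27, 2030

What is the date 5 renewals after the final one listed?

These are Saturdays with 28, 35, 28, 28, 35, 28-day gaps.
Each is the final Saturday of its month — March 30, 2030 is past the 28th, so '4th Saturday' doesn't fit.
Last Saturday of August 2030: August 31, 2030.
Last Saturday of September 2030: September 28, 2030.
Last Saturday of October 2030: October 26, 2030.
Last Saturday of November 2030: November 30, 2030.
Last Saturday of December 2030: December 28, 2030.

December 28, 2030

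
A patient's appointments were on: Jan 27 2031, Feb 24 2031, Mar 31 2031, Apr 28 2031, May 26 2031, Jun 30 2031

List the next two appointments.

Jul 28 2031, Aug 25 2031

All Mondays; the gaps (28, 35, 28, 28, 35) vary with month length.
This is the last Monday of each month.
Last Monday of July 2031: Jul 28 2031.
Last Monday of August 2031: Aug 25 2031.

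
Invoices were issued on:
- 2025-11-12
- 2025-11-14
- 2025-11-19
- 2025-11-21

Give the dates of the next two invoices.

2025-11-26, 2025-11-28

The gap pattern 2, 5, 2 repeats every 2 events.
These are the Wednesdays and Fridays of each week.
Next Wednesday: 2025-11-26.
The following Friday is 2025-11-28.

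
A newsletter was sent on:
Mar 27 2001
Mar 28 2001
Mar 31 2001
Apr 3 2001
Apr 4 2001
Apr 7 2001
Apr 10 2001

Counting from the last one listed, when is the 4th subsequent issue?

The gap pattern 1, 3, 3, 1, 3, 3 repeats every 3 events.
These are the Tuesdays, Wednesdays and Saturdays of each week.
The following Wednesday is Apr 11 2001.
Next Saturday: Apr 14 2001.
Next Tuesday: Apr 17 2001.
The following Wednesday is Apr 18 2001.

Apr 18 2001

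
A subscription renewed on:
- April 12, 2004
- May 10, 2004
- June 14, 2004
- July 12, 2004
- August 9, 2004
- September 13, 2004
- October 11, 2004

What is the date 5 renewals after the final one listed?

All dates are Mondays, 28, 35, 28, 28, 35, 28 days apart.
Specifically, the 2nd Monday of each month.
2nd Monday of November 2004: November 8, 2004.
December 2004 — 2nd Monday is December 13, 2004.
2nd Monday of January 2005: January 10, 2005.
February 2005 — 2nd Monday is February 14, 2005.
March 2005 — 2nd Monday is March 14, 2005.

March 14, 2005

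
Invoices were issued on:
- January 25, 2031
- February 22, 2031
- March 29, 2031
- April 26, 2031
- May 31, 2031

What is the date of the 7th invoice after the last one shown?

Every date is a Saturday; gaps 28, 35, 28, 35 days.
Each is the last Saturday of its month (at least one falls on the 29th or later, ruling out '4th Saturday').
June 2031 ends with Saturday June 28, 2031.
Last Saturday of July 2031: July 26, 2031.
August 2031 ends with Saturday August 30, 2031.
Last Saturday of September 2031: September 27, 2031.
October 2031 ends with Saturday October 25, 2031.
November 2031 ends with Saturday November 29, 2031.
Last Saturday of December 2031: December 27, 2031.

December 27, 2031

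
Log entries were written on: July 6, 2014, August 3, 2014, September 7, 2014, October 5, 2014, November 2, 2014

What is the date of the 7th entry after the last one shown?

All dates are Sundays, 28, 35, 28, 28 days apart.
Specifically, the 1st Sunday of each month.
1st Sunday of December 2014: December 7, 2014.
1st Sunday of January 2015: January 4, 2015.
1st Sunday of February 2015: February 1, 2015.
March 2015 — 1st Sunday is March 1, 2015.
1st Sunday of April 2015: April 5, 2015.
May 2015 — 1st Sunday is May 3, 2015.
1st Sunday of June 2015: June 7, 2015.

June 7, 2015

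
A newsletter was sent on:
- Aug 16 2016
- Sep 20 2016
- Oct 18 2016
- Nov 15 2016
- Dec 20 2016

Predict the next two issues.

All dates are Tuesdays, 35, 28, 28, 35 days apart.
Specifically, the 3rd Tuesday of each month.
3rd Tuesday of January 2017: Jan 17 2017.
3rd Tuesday of February 2017: Feb 21 2017.

Jan 17 2017, Feb 21 2017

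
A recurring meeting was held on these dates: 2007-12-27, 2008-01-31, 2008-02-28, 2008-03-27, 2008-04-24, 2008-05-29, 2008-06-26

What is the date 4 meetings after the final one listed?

2008-10-30

All Thursdays; the gaps (35, 28, 28, 28, 35, 28) vary with month length.
This is the last Thursday of each month.
Last Thursday of July 2008: 2008-07-31.
August 2008 ends with Thursday 2008-08-28.
Last Thursday of September 2008: 2008-09-25.
October 2008 ends with Thursday 2008-10-30.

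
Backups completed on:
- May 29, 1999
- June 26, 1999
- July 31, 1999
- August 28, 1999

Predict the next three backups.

All Saturdays; the gaps (28, 35, 28) vary with month length.
This is the last Saturday of each month.
September 1999 ends with Saturday September 25, 1999.
October 1999 ends with Saturday October 30, 1999.
Last Saturday of November 1999: November 27, 1999.

September 25, 1999; October 30, 1999; November 27, 1999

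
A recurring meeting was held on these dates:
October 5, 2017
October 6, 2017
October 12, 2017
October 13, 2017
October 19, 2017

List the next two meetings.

Every event lands on a Thursday or Friday (gaps cycle 1, 6, 1, 6).
So the schedule is: every Thursday and Friday.
Next Friday: October 20, 2017.
The following Thursday is October 26, 2017.

October 20, 2017; October 26, 2017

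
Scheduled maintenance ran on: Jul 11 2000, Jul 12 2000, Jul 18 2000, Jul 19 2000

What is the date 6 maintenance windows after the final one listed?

Aug 9 2000

Gaps: 1, 6, 1 days — not constant, but cyclic with period 2.
The events fall on every Tuesday and Wednesday.
The following Tuesday is Jul 25 2000.
The following Wednesday is Jul 26 2000.
The following Tuesday is Aug 1 2000.
Next Wednesday: Aug 2 2000.
Next Tuesday: Aug 8 2000.
Next Wednesday: Aug 9 2000.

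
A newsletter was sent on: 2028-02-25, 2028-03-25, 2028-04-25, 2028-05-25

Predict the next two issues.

2028-06-25, 2028-07-25

Gaps: 29, 31, 30 days — not constant. Every event is on the 25th of the month.
Pattern: the 25th of each month.
June 2028: 2028-06-25.
July 2028: 2028-07-25.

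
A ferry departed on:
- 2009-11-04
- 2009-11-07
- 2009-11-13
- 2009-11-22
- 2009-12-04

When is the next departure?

2009-12-19

Intervals are 3, 6, 9, 12 days — an arithmetic progression with common difference 3.
Next gap: 15 days. 2009-12-04 + 15 days = 2009-12-19.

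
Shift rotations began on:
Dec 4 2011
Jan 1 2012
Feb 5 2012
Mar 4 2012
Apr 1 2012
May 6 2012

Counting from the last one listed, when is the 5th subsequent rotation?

Oct 7 2012

Gaps: 28, 35, 28, 28, 35 days — a mix of 28 and 35. Every date is a Sunday.
Each is the 1st Sunday of its month.
1st Sunday of June 2012: Jun 3 2012.
July 2012 — 1st Sunday is Jul 1 2012.
1st Sunday of August 2012: Aug 5 2012.
September 2012 — 1st Sunday is Sep 2 2012.
October 2012 — 1st Sunday is Oct 7 2012.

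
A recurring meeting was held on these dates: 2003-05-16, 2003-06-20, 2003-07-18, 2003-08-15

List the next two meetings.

2003-09-19, 2003-10-17

Gaps: 35, 28, 28 days — a mix of 28 and 35. Every date is a Friday.
Each is the 3rd Friday of its month.
September 2003 — 3rd Friday is 2003-09-19.
3rd Friday of October 2003: 2003-10-17.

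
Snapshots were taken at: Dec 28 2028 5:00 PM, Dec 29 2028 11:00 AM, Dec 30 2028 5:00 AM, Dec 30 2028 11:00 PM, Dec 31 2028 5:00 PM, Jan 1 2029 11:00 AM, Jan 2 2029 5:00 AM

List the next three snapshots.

Jan 2 2029 11:00 PM, Jan 3 2029 5:00 PM, Jan 4 2029 11:00 AM

Spacing: 18, 18, 18, 18, 18, 18 h — constant 18 h.
Jan 2 2029 5:00 AM + 18 h = Jan 2 2029 11:00 PM.
Jan 2 2029 11:00 PM + 18 h = Jan 3 2029 5:00 PM.
Jan 3 2029 5:00 PM + 18 h = Jan 4 2029 11:00 AM.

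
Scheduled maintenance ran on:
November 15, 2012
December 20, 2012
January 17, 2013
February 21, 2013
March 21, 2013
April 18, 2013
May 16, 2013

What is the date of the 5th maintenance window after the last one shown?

Gaps: 35, 28, 35, 28, 28, 28 days — a mix of 28 and 35. Every date is a Thursday.
Each is the 3rd Thursday of its month.
June 2013 — 3rd Thursday is June 20, 2013.
July 2013 — 3rd Thursday is July 18, 2013.
August 2013 — 3rd Thursday is August 15, 2013.
3rd Thursday of September 2013: September 19, 2013.
October 2013 — 3rd Thursday is October 17, 2013.

October 17, 2013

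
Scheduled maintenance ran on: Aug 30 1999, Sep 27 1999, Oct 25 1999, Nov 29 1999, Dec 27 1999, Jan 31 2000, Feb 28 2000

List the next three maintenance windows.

These are Mondays with 28, 28, 35, 28, 35, 28-day gaps.
Each is the final Monday of its month — Aug 30 1999 is past the 28th, so '4th Monday' doesn't fit.
March 2000 ends with Monday Mar 27 2000.
April 2000 ends with Monday Apr 24 2000.
May 2000 ends with Monday May 29 2000.

Mar 27 2000, Apr 24 2000, May 29 2000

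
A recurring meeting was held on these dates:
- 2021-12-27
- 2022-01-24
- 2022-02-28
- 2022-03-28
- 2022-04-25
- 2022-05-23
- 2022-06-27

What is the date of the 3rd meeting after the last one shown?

2022-09-26

These are Mondays at 28- or 35-day spacing (28, 35, 28, 28, 28, 35).
The pattern: 4th Monday of the month.
4th Monday of July 2022: 2022-07-25.
4th Monday of August 2022: 2022-08-22.
4th Monday of September 2022: 2022-09-26.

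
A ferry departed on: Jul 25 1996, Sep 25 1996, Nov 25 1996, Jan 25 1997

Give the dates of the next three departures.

The day-of-month is always 25 (62, 61, 61 days between events).
So this recurs on the 25th of every 2 months.
Next: March 1997 → Mar 25 1997.
Next: May 1997 → May 25 1997.
July 1997: Jul 25 1997.

Mar 25 1997, May 25 1997, Jul 25 1997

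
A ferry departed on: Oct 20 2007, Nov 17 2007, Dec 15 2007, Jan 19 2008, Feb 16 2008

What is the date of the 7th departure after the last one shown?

Gaps: 28, 28, 35, 28 days — a mix of 28 and 35. Every date is a Saturday.
Each is the 3rd Saturday of its month.
3rd Saturday of March 2008: Mar 15 2008.
April 2008 — 3rd Saturday is Apr 19 2008.
May 2008 — 3rd Saturday is May 17 2008.
June 2008 — 3rd Saturday is Jun 21 2008.
July 2008 — 3rd Saturday is Jul 19 2008.
August 2008 — 3rd Saturday is Aug 16 2008.
September 2008 — 3rd Saturday is Sep 20 2008.

Sep 20 2008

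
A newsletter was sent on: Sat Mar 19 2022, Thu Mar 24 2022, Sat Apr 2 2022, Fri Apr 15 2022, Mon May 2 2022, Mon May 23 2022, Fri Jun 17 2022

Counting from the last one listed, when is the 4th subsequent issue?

Fri Nov 4 2022

Gaps: 5, 9, 13, 17, 21, 25 days — each gap is 4 larger than the previous one.
Next gap: 29 days. Fri Jun 17 2022 + 29 days = Sat Jul 16 2022.
Next gap: 33 days. Sat Jul 16 2022 + 33 days = Thu Aug 18 2022.
Next gap: 37 days. Thu Aug 18 2022 + 37 days = Sat Sep 24 2022.
Next gap: 41 days. Sat Sep 24 2022 + 41 days = Fri Nov 4 2022.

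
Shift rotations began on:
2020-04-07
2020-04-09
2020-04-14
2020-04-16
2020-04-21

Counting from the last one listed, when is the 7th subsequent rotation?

The gap pattern 2, 5, 2, 5 repeats every 2 events.
These are the Tuesdays and Thursdays of each week.
The following Thursday is 2020-04-23.
Next Tuesday: 2020-04-28.
Next Thursday: 2020-04-30.
The following Tuesday is 2020-05-05.
Next Thursday: 2020-05-07.
Next Tuesday: 2020-05-12.
The following Thursday is 2020-05-14.

2020-05-14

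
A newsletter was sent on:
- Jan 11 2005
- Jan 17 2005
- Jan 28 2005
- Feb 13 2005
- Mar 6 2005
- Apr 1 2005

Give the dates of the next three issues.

May 2 2005, Jun 7 2005, Jul 18 2005

Gaps: 6, 11, 16, 21, 26 days — each gap is 5 larger than the previous one.
Next gap: 31 days. Apr 1 2005 + 31 days = May 2 2005.
Next gap: 36 days. May 2 2005 + 36 days = Jun 7 2005.
Next gap: 41 days. Jun 7 2005 + 41 days = Jul 18 2005.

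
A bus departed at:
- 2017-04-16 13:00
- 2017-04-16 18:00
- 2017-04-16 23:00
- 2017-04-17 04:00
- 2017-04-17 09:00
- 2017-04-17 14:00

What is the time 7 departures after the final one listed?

The interval is a steady 5 hours (5, 5, 5, 5, 5).
2017-04-17 14:00 + 5 h = 2017-04-17 19:00.
2017-04-17 19:00 + 5 h = 2017-04-18 00:00.
2017-04-18 00:00 + 5 h = 2017-04-18 05:00.
2017-04-18 05:00 + 5 h = 2017-04-18 10:00.
2017-04-18 10:00 + 5 h = 2017-04-18 15:00.
2017-04-18 15:00 + 5 h = 2017-04-18 20:00.
2017-04-18 20:00 + 5 h = 2017-04-19 01:00.

2017-04-19 01:00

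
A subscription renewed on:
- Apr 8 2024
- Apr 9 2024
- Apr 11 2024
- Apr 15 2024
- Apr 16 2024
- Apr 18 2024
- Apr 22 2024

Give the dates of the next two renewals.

The gap pattern 1, 2, 4, 1, 2, 4 repeats every 3 events.
These are the Mondays, Tuesdays and Thursdays of each week.
The following Tuesday is Apr 23 2024.
Next Thursday: Apr 25 2024.

Apr 23 2024, Apr 25 2024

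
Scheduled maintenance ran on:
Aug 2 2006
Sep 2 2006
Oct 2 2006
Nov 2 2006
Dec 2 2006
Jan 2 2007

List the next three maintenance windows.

Feb 2 2007, Mar 2 2007, Apr 2 2007

Each date is the 2nd; the gaps (31, 30, 31, 30, 31) track the month lengths.
The rule is the 2nd of each month.
Next: February 2007 → Feb 2 2007.
Next: March 2007 → Mar 2 2007.
Next: April 2007 → Apr 2 2007.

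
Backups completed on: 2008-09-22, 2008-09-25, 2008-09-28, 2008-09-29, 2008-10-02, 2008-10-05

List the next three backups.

2008-10-06, 2008-10-09, 2008-10-12

Gaps: 3, 3, 1, 3, 3 days — not constant, but cyclic with period 3.
The events fall on every Monday, Thursday and Sunday.
Next Monday: 2008-10-06.
The following Thursday is 2008-10-09.
The following Sunday is 2008-10-12.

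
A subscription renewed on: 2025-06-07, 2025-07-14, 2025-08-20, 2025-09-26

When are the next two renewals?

2025-11-02, 2025-12-09

Gaps between consecutive events: 37, 37, 37 days — a constant 37-day interval.
2025-09-26 + 37 days = 2025-11-02.
2025-11-02 + 37 days = 2025-12-09.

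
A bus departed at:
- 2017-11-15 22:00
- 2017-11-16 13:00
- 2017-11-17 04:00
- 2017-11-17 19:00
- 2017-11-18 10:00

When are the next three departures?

Gaps: 15, 15, 15, 15 hours — each event is 15 hours after the previous one.
2017-11-18 10:00 + 15 h = 2017-11-19 01:00.
2017-11-19 01:00 + 15 h = 2017-11-19 16:00.
2017-11-19 16:00 + 15 h = 2017-11-20 07:00.

2017-11-19 01:00, 2017-11-19 16:00, 2017-11-20 07:00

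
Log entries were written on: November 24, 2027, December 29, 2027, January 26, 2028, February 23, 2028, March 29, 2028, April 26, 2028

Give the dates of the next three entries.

All Wednesdays; the gaps (35, 28, 28, 35, 28) vary with month length.
This is the last Wednesday of each month.
May 2028 ends with Wednesday May 31, 2028.
Last Wednesday of June 2028: June 28, 2028.
July 2028 ends with Wednesday July 26, 2028.

May 31, 2028; June 28, 2028; July 26, 2028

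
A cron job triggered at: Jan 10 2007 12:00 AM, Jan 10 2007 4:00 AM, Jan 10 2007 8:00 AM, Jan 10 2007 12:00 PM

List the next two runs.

Spacing: 4, 4, 4 h — constant 4 h.
Jan 10 2007 12:00 PM + 4 h = Jan 10 2007 4:00 PM.
Jan 10 2007 4:00 PM + 4 h = Jan 10 2007 8:00 PM.

Jan 10 2007 4:00 PM, Jan 10 2007 8:00 PM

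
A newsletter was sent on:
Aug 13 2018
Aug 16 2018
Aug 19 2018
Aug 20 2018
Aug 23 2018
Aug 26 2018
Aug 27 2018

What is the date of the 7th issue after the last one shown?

Sep 13 2018

The gap pattern 3, 3, 1, 3, 3, 1 repeats every 3 events.
These are the Mondays, Thursdays and Sundays of each week.
Next Thursday: Aug 30 2018.
The following Sunday is Sep 2 2018.
The following Monday is Sep 3 2018.
Next Thursday: Sep 6 2018.
Next Sunday: Sep 9 2018.
The following Monday is Sep 10 2018.
The following Thursday is Sep 13 2018.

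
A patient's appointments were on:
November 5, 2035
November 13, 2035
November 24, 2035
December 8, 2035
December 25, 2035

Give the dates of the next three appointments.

January 14, 2036; February 6, 2036; March 3, 2036

Gaps: 8, 11, 14, 17 days — each gap is 3 larger than the previous one.
Next gap: 20 days. December 25, 2035 + 20 days = January 14, 2036.
Next gap: 23 days. January 14, 2036 + 23 days = February 6, 2036.
Next gap: 26 days. February 6, 2036 + 26 days = March 3, 2036.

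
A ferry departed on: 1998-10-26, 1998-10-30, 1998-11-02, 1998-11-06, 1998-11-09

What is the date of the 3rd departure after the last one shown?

Every event lands on a Monday or Friday (gaps cycle 4, 3, 4, 3).
So the schedule is: every Monday and Friday.
Next Friday: 1998-11-13.
Next Monday: 1998-11-16.
Next Friday: 1998-11-20.

1998-11-20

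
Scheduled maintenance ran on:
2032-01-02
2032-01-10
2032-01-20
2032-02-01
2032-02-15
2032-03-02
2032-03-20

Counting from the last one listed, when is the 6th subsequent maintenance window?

Gaps: 8, 10, 12, 14, 16, 18 days — each gap is 2 larger than the previous one.
Next gap: 20 days. 2032-03-20 + 20 days = 2032-04-09.
Next gap: 22 days. 2032-04-09 + 22 days = 2032-05-01.
Next gap: 24 days. 2032-05-01 + 24 days = 2032-05-25.
Next gap: 26 days. 2032-05-25 + 26 days = 2032-06-20.
Next gap: 28 days. 2032-06-20 + 28 days = 2032-07-18.
Next gap: 30 days. 2032-07-18 + 30 days = 2032-08-17.

2032-08-17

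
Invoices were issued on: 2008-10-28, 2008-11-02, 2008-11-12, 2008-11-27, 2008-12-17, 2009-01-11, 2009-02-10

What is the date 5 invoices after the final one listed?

2009-09-23

Gaps: 5, 10, 15, 20, 25, 30 days — each gap is 5 larger than the previous one.
Next gap: 35 days. 2009-02-10 + 35 days = 2009-03-17.
Next gap: 40 days. 2009-03-17 + 40 days = 2009-04-26.
Next gap: 45 days. 2009-04-26 + 45 days = 2009-06-10.
Next gap: 50 days. 2009-06-10 + 50 days = 2009-07-30.
Next gap: 55 days. 2009-07-30 + 55 days = 2009-09-23.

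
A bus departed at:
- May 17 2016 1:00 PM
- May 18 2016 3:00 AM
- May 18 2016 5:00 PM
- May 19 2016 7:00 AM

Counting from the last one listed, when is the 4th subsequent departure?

Gaps: 14, 14, 14 hours — each event is 14 hours after the previous one.
May 19 2016 7:00 AM + 14 h = May 19 2016 9:00 PM.
May 19 2016 9:00 PM + 14 h = May 20 2016 11:00 AM.
May 20 2016 11:00 AM + 14 h = May 21 2016 1:00 AM.
May 21 2016 1:00 AM + 14 h = May 21 2016 3:00 PM.

May 21 2016 3:00 PM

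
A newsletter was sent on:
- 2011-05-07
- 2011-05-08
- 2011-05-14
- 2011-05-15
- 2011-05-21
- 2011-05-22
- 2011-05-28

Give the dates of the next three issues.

Every event lands on a Saturday or Sunday (gaps cycle 1, 6, 1, 6, 1, 6).
So the schedule is: every Saturday and Sunday.
Next Sunday: 2011-05-29.
Next Saturday: 2011-06-04.
The following Sunday is 2011-06-05.

2011-05-29, 2011-06-04, 2011-06-05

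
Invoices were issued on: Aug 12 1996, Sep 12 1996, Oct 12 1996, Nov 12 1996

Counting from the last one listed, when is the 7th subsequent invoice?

The day-of-month is always 12 (31, 30, 31 days between events).
So this recurs on the 12th of each month.
Next: December 1996 → Dec 12 1996.
Next: January 1997 → Jan 12 1997.
February 1997: Feb 12 1997.
March 1997: Mar 12 1997.
Next: April 1997 → Apr 12 1997.
Next: May 1997 → May 12 1997.
June 1997: Jun 12 1997.

Jun 12 1997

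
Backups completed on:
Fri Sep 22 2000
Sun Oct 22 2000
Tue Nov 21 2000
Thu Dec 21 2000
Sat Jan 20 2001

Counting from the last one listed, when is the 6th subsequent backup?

The spacing is 30, 30, 30, 30 days — always 30 days.
Sat Jan 20 2001 + 30 days = Mon Feb 19 2001.
Mon Feb 19 2001 + 30 days = Wed Mar 21 2001.
Wed Mar 21 2001 + 30 days = Fri Apr 20 2001.
Fri Apr 20 2001 + 30 days = Sun May 20 2001.
Sun May 20 2001 + 30 days = Tue Jun 19 2001.
Tue Jun 19 2001 + 30 days = Thu Jul 19 2001.

Thu Jul 19 2001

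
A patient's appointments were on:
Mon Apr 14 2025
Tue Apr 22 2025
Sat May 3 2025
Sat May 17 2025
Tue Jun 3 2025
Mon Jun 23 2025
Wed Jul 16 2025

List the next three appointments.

Mon Aug 11 2025, Tue Sep 9 2025, Sat Oct 11 2025

Gaps: 8, 11, 14, 17, 20, 23 days — each gap is 3 larger than the previous one.
Next gap: 26 days. Wed Jul 16 2025 + 26 days = Mon Aug 11 2025.
Next gap: 29 days. Mon Aug 11 2025 + 29 days = Tue Sep 9 2025.
Next gap: 32 days. Tue Sep 9 2025 + 32 days = Sat Oct 11 2025.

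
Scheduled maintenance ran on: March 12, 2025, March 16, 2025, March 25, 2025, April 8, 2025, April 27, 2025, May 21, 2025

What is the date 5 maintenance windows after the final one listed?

December 2, 2025

Intervals are 4, 9, 14, 19, 24 days — an arithmetic progression with common difference 5.
Next gap: 29 days. May 21, 2025 + 29 days = June 19, 2025.
Next gap: 34 days. June 19, 2025 + 34 days = July 23, 2025.
Next gap: 39 days. July 23, 2025 + 39 days = August 31, 2025.
Next gap: 44 days. August 31, 2025 + 44 days = October 14, 2025.
Next gap: 49 days. October 14, 2025 + 49 days = December 2, 2025.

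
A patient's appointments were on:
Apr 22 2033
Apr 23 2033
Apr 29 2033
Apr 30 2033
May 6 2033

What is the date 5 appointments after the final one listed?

Gaps: 1, 6, 1, 6 days — not constant, but cyclic with period 2.
The events fall on every Friday and Saturday.
Next Saturday: May 7 2033.
The following Friday is May 13 2033.
Next Saturday: May 14 2033.
The following Friday is May 20 2033.
Next Saturday: May 21 2033.

May 21 2033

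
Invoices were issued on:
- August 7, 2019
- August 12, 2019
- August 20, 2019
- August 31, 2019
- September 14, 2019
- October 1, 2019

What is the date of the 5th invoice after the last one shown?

February 8, 2020

Intervals are 5, 8, 11, 14, 17 days — an arithmetic progression with common difference 3.
Next gap: 20 days. October 1, 2019 + 20 days = October 21, 2019.
Next gap: 23 days. October 21, 2019 + 23 days = November 13, 2019.
Next gap: 26 days. November 13, 2019 + 26 days = December 9, 2019.
Next gap: 29 days. December 9, 2019 + 29 days = January 7, 2020.
Next gap: 32 days. January 7, 2020 + 32 days = February 8, 2020.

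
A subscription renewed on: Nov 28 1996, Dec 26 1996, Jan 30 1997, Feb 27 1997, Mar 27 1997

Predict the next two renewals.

All Thursdays; the gaps (28, 35, 28, 28) vary with month length.
This is the last Thursday of each month.
April 1997 ends with Thursday Apr 24 1997.
May 1997 ends with Thursday May 29 1997.

Apr 24 1997, May 29 1997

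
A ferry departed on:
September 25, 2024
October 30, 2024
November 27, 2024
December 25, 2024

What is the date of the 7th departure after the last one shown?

Every date is a Wednesday; gaps 35, 28, 28 days.
Each is the last Wednesday of its month (at least one falls on the 29th or later, ruling out '4th Wednesday').
Last Wednesday of January 2025: January 29, 2025.
Last Wednesday of February 2025: February 26, 2025.
March 2025 ends with Wednesday March 26, 2025.
Last Wednesday of April 2025: April 30, 2025.
May 2025 ends with Wednesday May 28, 2025.
June 2025 ends with Wednesday June 25, 2025.
Last Wednesday of July 2025: July 30, 2025.

July 30, 2025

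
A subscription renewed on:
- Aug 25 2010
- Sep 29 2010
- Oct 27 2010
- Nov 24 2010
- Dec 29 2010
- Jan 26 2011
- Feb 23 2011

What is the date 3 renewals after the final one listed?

Every date is a Wednesday; gaps 35, 28, 28, 35, 28, 28 days.
Each is the last Wednesday of its month (at least one falls on the 29th or later, ruling out '4th Wednesday').
March 2011 ends with Wednesday Mar 30 2011.
April 2011 ends with Wednesday Apr 27 2011.
May 2011 ends with Wednesday May 25 2011.

May 25 2011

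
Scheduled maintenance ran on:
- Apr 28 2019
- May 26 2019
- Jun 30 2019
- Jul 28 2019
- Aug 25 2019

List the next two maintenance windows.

All Sundays; the gaps (28, 35, 28, 28) vary with month length.
This is the last Sunday of each month.
Last Sunday of September 2019: Sep 29 2019.
October 2019 ends with Sunday Oct 27 2019.

Sep 29 2019, Oct 27 2019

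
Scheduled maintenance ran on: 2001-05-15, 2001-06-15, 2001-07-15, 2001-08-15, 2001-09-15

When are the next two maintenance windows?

2001-10-15, 2001-11-15

Each date is the 15th; the gaps (31, 30, 31, 31) track the month lengths.
The rule is the 15th of each month.
Next: October 2001 → 2001-10-15.
November 2001: 2001-11-15.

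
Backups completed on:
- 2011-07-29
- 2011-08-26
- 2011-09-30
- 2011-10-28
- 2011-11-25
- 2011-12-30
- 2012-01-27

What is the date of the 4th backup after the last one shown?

2012-05-25

All Fridays; the gaps (28, 35, 28, 28, 35, 28) vary with month length.
This is the last Friday of each month.
Last Friday of February 2012: 2012-02-24.
Last Friday of March 2012: 2012-03-30.
April 2012 ends with Friday 2012-04-27.
May 2012 ends with Friday 2012-05-25.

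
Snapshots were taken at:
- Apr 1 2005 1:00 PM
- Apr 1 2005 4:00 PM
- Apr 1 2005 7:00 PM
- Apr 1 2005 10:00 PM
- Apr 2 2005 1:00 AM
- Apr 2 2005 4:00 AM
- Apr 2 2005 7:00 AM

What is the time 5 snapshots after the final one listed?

Apr 2 2005 10:00 PM

Gaps: 3, 3, 3, 3, 3, 3 hours — each event is 3 hours after the previous one.
Apr 2 2005 7:00 AM + 3 h = Apr 2 2005 10:00 AM.
Apr 2 2005 10:00 AM + 3 h = Apr 2 2005 1:00 PM.
Apr 2 2005 1:00 PM + 3 h = Apr 2 2005 4:00 PM.
Apr 2 2005 4:00 PM + 3 h = Apr 2 2005 7:00 PM.
Apr 2 2005 7:00 PM + 3 h = Apr 2 2005 10:00 PM.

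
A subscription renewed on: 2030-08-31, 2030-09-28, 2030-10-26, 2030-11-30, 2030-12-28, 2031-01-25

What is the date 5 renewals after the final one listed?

These are Saturdays with 28, 28, 35, 28, 28-day gaps.
Each is the final Saturday of its month — 2030-08-31 is past the 28th, so '4th Saturday' doesn't fit.
February 2031 ends with Saturday 2031-02-22.
March 2031 ends with Saturday 2031-03-29.
April 2031 ends with Saturday 2031-04-26.
Last Saturday of May 2031: 2031-05-31.
June 2031 ends with Saturday 2031-06-28.

2031-06-28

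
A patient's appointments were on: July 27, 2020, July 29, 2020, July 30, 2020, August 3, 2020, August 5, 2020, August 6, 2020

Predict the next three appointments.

Gaps: 2, 1, 4, 2, 1 days — not constant, but cyclic with period 3.
The events fall on every Monday, Wednesday and Thursday.
Next Monday: August 10, 2020.
The following Wednesday is August 12, 2020.
The following Thursday is August 13, 2020.

August 10, 2020; August 12, 2020; August 13, 2020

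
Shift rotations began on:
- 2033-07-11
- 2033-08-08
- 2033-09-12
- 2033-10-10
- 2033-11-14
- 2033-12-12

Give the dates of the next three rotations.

2034-01-09, 2034-02-13, 2034-03-13

These are Mondays at 28- or 35-day spacing (28, 35, 28, 35, 28).
The pattern: 2nd Monday of the month.
January 2034 — 2nd Monday is 2034-01-09.
February 2034 — 2nd Monday is 2034-02-13.
March 2034 — 2nd Monday is 2034-03-13.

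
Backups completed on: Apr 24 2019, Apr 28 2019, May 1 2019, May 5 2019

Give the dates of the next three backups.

May 8 2019, May 12 2019, May 15 2019

Every event lands on a Wednesday or Sunday (gaps cycle 4, 3, 4).
So the schedule is: every Wednesday and Sunday.
Next Wednesday: May 8 2019.
Next Sunday: May 12 2019.
The following Wednesday is May 15 2019.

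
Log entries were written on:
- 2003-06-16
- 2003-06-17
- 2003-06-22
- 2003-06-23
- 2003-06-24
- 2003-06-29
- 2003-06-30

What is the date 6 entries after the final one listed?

2003-07-14

Every event lands on a Monday or Tuesday or Sunday (gaps cycle 1, 5, 1, 1, 5, 1).
So the schedule is: every Monday, Tuesday and Sunday.
Next Tuesday: 2003-07-01.
The following Sunday is 2003-07-06.
The following Monday is 2003-07-07.
The following Tuesday is 2003-07-08.
The following Sunday is 2003-07-13.
The following Monday is 2003-07-14.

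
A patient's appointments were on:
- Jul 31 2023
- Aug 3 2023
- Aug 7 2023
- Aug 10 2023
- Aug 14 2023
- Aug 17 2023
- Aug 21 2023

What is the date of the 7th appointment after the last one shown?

Gaps: 3, 4, 3, 4, 3, 4 days — not constant, but cyclic with period 2.
The events fall on every Monday and Thursday.
The following Thursday is Aug 24 2023.
The following Monday is Aug 28 2023.
Next Thursday: Aug 31 2023.
The following Monday is Sep 4 2023.
Next Thursday: Sep 7 2023.
The following Monday is Sep 11 2023.
The following Thursday is Sep 14 2023.

Sep 14 2023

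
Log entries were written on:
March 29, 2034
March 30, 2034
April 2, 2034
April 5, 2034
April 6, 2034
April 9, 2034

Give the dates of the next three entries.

April 12, 2034; April 13, 2034; April 16, 2034

The gap pattern 1, 3, 3, 1, 3 repeats every 3 events.
These are the Wednesdays, Thursdays and Sundays of each week.
Next Wednesday: April 12, 2034.
Next Thursday: April 13, 2034.
The following Sunday is April 16, 2034.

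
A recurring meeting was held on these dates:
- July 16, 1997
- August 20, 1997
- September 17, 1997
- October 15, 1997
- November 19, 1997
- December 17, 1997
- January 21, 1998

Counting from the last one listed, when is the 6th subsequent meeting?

July 15, 1998

All dates are Wednesdays, 35, 28, 28, 35, 28, 35 days apart.
Specifically, the 3rd Wednesday of each month.
February 1998 — 3rd Wednesday is February 18, 1998.
March 1998 — 3rd Wednesday is March 18, 1998.
April 1998 — 3rd Wednesday is April 15, 1998.
3rd Wednesday of May 1998: May 20, 1998.
3rd Wednesday of June 1998: June 17, 1998.
July 1998 — 3rd Wednesday is July 15, 1998.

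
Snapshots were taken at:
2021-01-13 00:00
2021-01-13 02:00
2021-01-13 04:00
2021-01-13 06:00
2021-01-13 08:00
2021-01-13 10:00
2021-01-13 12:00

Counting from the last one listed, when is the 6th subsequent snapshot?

The interval is a steady 2 hours (2, 2, 2, 2, 2, 2).
2021-01-13 12:00 + 2 h = 2021-01-13 14:00.
2021-01-13 14:00 + 2 h = 2021-01-13 16:00.
2021-01-13 16:00 + 2 h = 2021-01-13 18:00.
2021-01-13 18:00 + 2 h = 2021-01-13 20:00.
2021-01-13 20:00 + 2 h = 2021-01-13 22:00.
2021-01-13 22:00 + 2 h = 2021-01-14 00:00.

2021-01-14 00:00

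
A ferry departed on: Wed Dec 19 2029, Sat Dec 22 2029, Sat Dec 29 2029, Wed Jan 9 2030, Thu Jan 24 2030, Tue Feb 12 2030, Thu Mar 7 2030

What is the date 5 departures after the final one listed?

Gaps: 3, 7, 11, 15, 19, 23 days — each gap is 4 larger than the previous one.
Next gap: 27 days. Thu Mar 7 2030 + 27 days = Wed Apr 3 2030.
Next gap: 31 days. Wed Apr 3 2030 + 31 days = Sat May 4 2030.
Next gap: 35 days. Sat May 4 2030 + 35 days = Sat Jun 8 2030.
Next gap: 39 days. Sat Jun 8 2030 + 39 days = Wed Jul 17 2030.
Next gap: 43 days. Wed Jul 17 2030 + 43 days = Thu Aug 29 2030.

Thu Aug 29 2030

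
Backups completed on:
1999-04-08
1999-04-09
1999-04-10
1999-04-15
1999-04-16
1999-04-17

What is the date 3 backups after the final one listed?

The gap pattern 1, 1, 5, 1, 1 repeats every 3 events.
These are the Thursdays, Fridays and Saturdays of each week.
Next Thursday: 1999-04-22.
The following Friday is 1999-04-23.
The following Saturday is 1999-04-24.

1999-04-24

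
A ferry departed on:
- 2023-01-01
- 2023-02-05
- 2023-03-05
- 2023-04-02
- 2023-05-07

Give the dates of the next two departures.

These are Sundays at 28- or 35-day spacing (35, 28, 28, 35).
The pattern: 1st Sunday of the month.
June 2023 — 1st Sunday is 2023-06-04.
1st Sunday of July 2023: 2023-07-02.

2023-06-04, 2023-07-02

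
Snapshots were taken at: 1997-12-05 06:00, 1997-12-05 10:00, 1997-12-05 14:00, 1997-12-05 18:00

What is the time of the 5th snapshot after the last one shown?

The interval is a steady 4 hours (4, 4, 4).
1997-12-05 18:00 + 4 h = 1997-12-05 22:00.
1997-12-05 22:00 + 4 h = 1997-12-06 02:00.
1997-12-06 02:00 + 4 h = 1997-12-06 06:00.
1997-12-06 06:00 + 4 h = 1997-12-06 10:00.
1997-12-06 10:00 + 4 h = 1997-12-06 14:00.

1997-12-06 14:00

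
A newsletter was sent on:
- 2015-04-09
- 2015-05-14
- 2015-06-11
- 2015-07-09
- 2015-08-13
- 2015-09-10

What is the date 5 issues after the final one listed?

Gaps: 35, 28, 28, 35, 28 days — a mix of 28 and 35. Every date is a Thursday.
Each is the 2nd Thursday of its month.
2nd Thursday of October 2015: 2015-10-08.
2nd Thursday of November 2015: 2015-11-12.
2nd Thursday of December 2015: 2015-12-10.
January 2016 — 2nd Thursday is 2016-01-14.
2nd Thursday of February 2016: 2016-02-11.

2016-02-11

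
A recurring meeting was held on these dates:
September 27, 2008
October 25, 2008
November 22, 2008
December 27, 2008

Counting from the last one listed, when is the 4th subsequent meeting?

April 25, 2009

These are Saturdays at 28- or 35-day spacing (28, 28, 35).
The pattern: 4th Saturday of the month.
4th Saturday of January 2009: January 24, 2009.
4th Saturday of February 2009: February 28, 2009.
March 2009 — 4th Saturday is March 28, 2009.
April 2009 — 4th Saturday is April 25, 2009.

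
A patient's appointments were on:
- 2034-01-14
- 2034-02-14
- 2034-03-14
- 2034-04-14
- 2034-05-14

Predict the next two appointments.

Gaps: 31, 28, 31, 30 days — not constant. Every event is on the 14th of the month.
Pattern: the 14th of each month.
June 2034: 2034-06-14.
Next: July 2034 → 2034-07-14.

2034-06-14, 2034-07-14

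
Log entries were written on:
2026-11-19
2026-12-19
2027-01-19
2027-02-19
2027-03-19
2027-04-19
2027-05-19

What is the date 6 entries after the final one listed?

Each date is the 19th; the gaps (30, 31, 31, 28, 31, 30) track the month lengths.
The rule is the 19th of each month.
June 2027: 2027-06-19.
July 2027: 2027-07-19.
August 2027: 2027-08-19.
Next: September 2027 → 2027-09-19.
October 2027: 2027-10-19.
November 2027: 2027-11-19.

2027-11-19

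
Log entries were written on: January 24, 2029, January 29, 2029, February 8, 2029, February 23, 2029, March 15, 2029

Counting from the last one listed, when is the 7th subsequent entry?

December 20, 2029

Gaps: 5, 10, 15, 20 days — each gap is 5 larger than the previous one.
Next gap: 25 days. March 15, 2029 + 25 days = April 9, 2029.
Next gap: 30 days. April 9, 2029 + 30 days = May 9, 2029.
Next gap: 35 days. May 9, 2029 + 35 days = June 13, 2029.
Next gap: 40 days. June 13, 2029 + 40 days = July 23, 2029.
Next gap: 45 days. July 23, 2029 + 45 days = September 6, 2029.
Next gap: 50 days. September 6, 2029 + 50 days = October 26, 2029.
Next gap: 55 days. October 26, 2029 + 55 days = December 20, 2029.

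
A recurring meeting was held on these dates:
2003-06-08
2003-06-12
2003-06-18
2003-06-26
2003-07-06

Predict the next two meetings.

2003-07-18, 2003-08-01

Gaps: 4, 6, 8, 10 days — each gap is 2 larger than the previous one.
Next gap: 12 days. 2003-07-06 + 12 days = 2003-07-18.
Next gap: 14 days. 2003-07-18 + 14 days = 2003-08-01.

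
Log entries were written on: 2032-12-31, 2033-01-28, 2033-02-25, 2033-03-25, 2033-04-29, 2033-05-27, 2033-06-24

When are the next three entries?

2033-07-29, 2033-08-26, 2033-09-30

These are Fridays with 28, 28, 28, 35, 28, 28-day gaps.
Each is the final Friday of its month — 2032-12-31 is past the 28th, so '4th Friday' doesn't fit.
Last Friday of July 2033: 2033-07-29.
Last Friday of August 2033: 2033-08-26.
September 2033 ends with Friday 2033-09-30.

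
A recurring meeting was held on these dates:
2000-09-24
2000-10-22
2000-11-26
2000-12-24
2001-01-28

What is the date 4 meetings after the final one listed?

All dates are Sundays, 28, 35, 28, 35 days apart.
Specifically, the 4th Sunday of each month.
4th Sunday of February 2001: 2001-02-25.
4th Sunday of March 2001: 2001-03-25.
April 2001 — 4th Sunday is 2001-04-22.
4th Sunday of May 2001: 2001-05-27.

2001-05-27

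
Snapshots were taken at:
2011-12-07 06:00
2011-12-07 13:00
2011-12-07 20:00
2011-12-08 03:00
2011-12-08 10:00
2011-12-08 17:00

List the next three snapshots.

2011-12-09 00:00, 2011-12-09 07:00, 2011-12-09 14:00

The interval is a steady 7 hours (7, 7, 7, 7, 7).
2011-12-08 17:00 + 7 h = 2011-12-09 00:00.
2011-12-09 00:00 + 7 h = 2011-12-09 07:00.
2011-12-09 07:00 + 7 h = 2011-12-09 14:00.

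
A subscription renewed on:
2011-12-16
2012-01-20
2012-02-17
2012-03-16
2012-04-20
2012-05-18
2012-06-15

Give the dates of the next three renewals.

2012-07-20, 2012-08-17, 2012-09-21

These are Fridays at 28- or 35-day spacing (35, 28, 28, 35, 28, 28).
The pattern: 3rd Friday of the month.
July 2012 — 3rd Friday is 2012-07-20.
August 2012 — 3rd Friday is 2012-08-17.
3rd Friday of September 2012: 2012-09-21.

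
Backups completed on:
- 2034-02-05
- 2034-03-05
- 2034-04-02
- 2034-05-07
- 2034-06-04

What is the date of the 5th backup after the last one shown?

All dates are Sundays, 28, 28, 35, 28 days apart.
Specifically, the 1st Sunday of each month.
July 2034 — 1st Sunday is 2034-07-02.
August 2034 — 1st Sunday is 2034-08-06.
September 2034 — 1st Sunday is 2034-09-03.
1st Sunday of October 2034: 2034-10-01.
1st Sunday of November 2034: 2034-11-05.

2034-11-05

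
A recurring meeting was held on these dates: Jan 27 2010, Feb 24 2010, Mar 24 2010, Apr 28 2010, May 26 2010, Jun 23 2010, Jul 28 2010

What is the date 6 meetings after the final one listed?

Jan 26 2011

All dates are Wednesdays, 28, 28, 35, 28, 28, 35 days apart.
Specifically, the 4th Wednesday of each month.
4th Wednesday of August 2010: Aug 25 2010.
September 2010 — 4th Wednesday is Sep 22 2010.
October 2010 — 4th Wednesday is Oct 27 2010.
November 2010 — 4th Wednesday is Nov 24 2010.
4th Wednesday of December 2010: Dec 22 2010.
4th Wednesday of January 2011: Jan 26 2011.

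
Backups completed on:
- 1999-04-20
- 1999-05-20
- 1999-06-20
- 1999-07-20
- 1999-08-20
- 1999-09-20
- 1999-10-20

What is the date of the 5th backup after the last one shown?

2000-03-20

The day-of-month is always 20 (30, 31, 30, 31, 31, 30 days between events).
So this recurs on the 20th of each month.
November 1999: 1999-11-20.
Next: December 1999 → 1999-12-20.
Next: January 2000 → 2000-01-20.
February 2000: 2000-02-20.
March 2000: 2000-03-20.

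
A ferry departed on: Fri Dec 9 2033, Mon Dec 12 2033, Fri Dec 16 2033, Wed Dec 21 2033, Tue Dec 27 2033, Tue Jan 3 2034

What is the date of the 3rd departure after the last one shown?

Mon Jan 30 2034

Intervals are 3, 4, 5, 6, 7 days — an arithmetic progression with common difference 1.
Next gap: 8 days. Tue Jan 3 2034 + 8 days = Wed Jan 11 2034.
Next gap: 9 days. Wed Jan 11 2034 + 9 days = Fri Jan 20 2034.
Next gap: 10 days. Fri Jan 20 2034 + 10 days = Mon Jan 30 2034.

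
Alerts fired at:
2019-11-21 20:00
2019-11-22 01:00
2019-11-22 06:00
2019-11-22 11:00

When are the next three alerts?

The interval is a steady 5 hours (5, 5, 5).
2019-11-22 11:00 + 5 h = 2019-11-22 16:00.
2019-11-22 16:00 + 5 h = 2019-11-22 21:00.
2019-11-22 21:00 + 5 h = 2019-11-23 02:00.

2019-11-22 16:00, 2019-11-22 21:00, 2019-11-23 02:00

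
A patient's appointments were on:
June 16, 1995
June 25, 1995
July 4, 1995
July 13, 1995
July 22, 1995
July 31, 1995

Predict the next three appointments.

The spacing is 9, 9, 9, 9, 9 days — always 9 days.
July 31, 1995 + 9 days = August 9, 1995.
August 9, 1995 + 9 days = August 18, 1995.
August 18, 1995 + 9 days = August 27, 1995.

August 9, 1995; August 18, 1995; August 27, 1995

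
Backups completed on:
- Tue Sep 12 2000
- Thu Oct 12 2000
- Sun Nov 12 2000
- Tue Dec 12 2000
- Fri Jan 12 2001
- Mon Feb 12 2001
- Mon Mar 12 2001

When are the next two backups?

Thu Apr 12 2001, Sat May 12 2001

Each date is the 12th; the gaps (30, 31, 30, 31, 31, 28) track the month lengths.
The rule is the 12th of each month.
April 2001: Thu Apr 12 2001.
Next: May 2001 → Sat May 12 2001.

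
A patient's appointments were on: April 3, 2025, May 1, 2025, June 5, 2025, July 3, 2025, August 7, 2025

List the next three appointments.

Gaps: 28, 35, 28, 35 days — a mix of 28 and 35. Every date is a Thursday.
Each is the 1st Thursday of its month.
1st Thursday of September 2025: September 4, 2025.
October 2025 — 1st Thursday is October 2, 2025.
1st Thursday of November 2025: November 6, 2025.

September 4, 2025; October 2, 2025; November 6, 2025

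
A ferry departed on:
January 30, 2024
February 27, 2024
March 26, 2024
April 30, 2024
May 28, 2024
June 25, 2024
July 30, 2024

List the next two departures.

August 27, 2024; September 24, 2024

Every date is a Tuesday; gaps 28, 28, 35, 28, 28, 35 days.
Each is the last Tuesday of its month (at least one falls on the 29th or later, ruling out '4th Tuesday').
Last Tuesday of August 2024: August 27, 2024.
September 2024 ends with Tuesday September 24, 2024.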